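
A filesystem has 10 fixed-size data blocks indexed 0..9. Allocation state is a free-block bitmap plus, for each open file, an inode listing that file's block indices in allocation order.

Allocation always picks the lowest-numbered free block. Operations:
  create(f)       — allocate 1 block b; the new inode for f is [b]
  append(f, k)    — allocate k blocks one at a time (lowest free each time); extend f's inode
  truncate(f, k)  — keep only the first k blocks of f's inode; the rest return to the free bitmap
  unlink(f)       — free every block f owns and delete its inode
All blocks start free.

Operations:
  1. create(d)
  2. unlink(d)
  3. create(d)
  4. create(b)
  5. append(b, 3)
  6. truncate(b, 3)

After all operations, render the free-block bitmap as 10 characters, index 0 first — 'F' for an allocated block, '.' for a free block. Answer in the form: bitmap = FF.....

bitmap = FFFF......

after create(d) → d:[0]  free=[F.........]
after unlink(d) →   free=[..........]
after create(d) → d:[0]  free=[F.........]
after create(b) → b:[1], d:[0]  free=[FF........]
after append(b, 3) → b:[1, 2, 3, 4], d:[0]  free=[FFFFF.....]
after truncate(b, 3) → b:[1, 2, 3], d:[0]  free=[FFFF......]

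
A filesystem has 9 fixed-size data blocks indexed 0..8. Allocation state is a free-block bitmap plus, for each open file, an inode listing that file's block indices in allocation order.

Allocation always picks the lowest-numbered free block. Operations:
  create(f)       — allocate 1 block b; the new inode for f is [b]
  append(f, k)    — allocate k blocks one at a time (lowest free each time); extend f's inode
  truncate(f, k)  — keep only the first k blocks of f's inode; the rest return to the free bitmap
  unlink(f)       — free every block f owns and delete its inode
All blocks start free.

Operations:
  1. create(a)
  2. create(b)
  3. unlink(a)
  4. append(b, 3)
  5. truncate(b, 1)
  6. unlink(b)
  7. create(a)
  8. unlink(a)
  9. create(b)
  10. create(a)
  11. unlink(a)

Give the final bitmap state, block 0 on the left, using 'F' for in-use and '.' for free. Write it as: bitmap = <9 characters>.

  1. create(a)  ⇒  F........  {a→[0]}
  2. create(b)  ⇒  FF.......  {a→[0]; b→[1]}
  3. unlink(a)  ⇒  .F.......  {b→[1]}
  4. append(b, 3)  ⇒  FFFF.....  {b→[1, 0, 2, 3]}
  5. truncate(b, 1)  ⇒  .F.......  {b→[1]}
  6. unlink(b)  ⇒  .........  {}
  7. create(a)  ⇒  F........  {a→[0]}
  8. unlink(a)  ⇒  .........  {}
  9. create(b)  ⇒  F........  {b→[0]}
  10. create(a)  ⇒  FF.......  {a→[1]; b→[0]}
  11. unlink(a)  ⇒  F........  {b→[0]}

bitmap = F........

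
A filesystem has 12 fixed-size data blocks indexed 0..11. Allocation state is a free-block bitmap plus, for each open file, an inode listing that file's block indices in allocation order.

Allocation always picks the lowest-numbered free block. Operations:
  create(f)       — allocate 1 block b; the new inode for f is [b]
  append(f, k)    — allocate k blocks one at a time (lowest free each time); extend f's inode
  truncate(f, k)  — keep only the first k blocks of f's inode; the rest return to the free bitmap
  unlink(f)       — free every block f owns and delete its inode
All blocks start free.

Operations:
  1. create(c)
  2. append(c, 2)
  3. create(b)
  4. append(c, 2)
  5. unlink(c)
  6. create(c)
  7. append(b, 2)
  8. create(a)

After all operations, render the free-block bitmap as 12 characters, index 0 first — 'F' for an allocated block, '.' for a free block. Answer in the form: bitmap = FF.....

  1. create(c)  ⇒  F...........  {c→[0]}
  2. append(c, 2)  ⇒  FFF.........  {c→[0, 1, 2]}
  3. create(b)  ⇒  FFFF........  {b→[3]; c→[0, 1, 2]}
  4. append(c, 2)  ⇒  FFFFFF......  {b→[3]; c→[0, 1, 2, 4, 5]}
  5. unlink(c)  ⇒  ...F........  {b→[3]}
  6. create(c)  ⇒  F..F........  {b→[3]; c→[0]}
  7. append(b, 2)  ⇒  FFFF........  {b→[3, 1, 2]; c→[0]}
  8. create(a)  ⇒  FFFFF.......  {a→[4]; b→[3, 1, 2]; c→[0]}

bitmap = FFFFF.......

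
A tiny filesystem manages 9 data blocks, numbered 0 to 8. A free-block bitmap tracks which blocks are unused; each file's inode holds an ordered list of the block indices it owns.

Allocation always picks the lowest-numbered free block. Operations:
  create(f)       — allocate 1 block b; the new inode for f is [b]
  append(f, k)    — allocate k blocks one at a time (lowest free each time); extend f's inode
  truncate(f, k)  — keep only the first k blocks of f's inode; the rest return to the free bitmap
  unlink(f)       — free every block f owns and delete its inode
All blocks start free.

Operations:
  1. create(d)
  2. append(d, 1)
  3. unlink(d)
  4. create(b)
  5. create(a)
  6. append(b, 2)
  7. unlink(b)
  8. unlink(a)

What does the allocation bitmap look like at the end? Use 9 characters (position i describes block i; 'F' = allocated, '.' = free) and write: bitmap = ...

bitmap = .........

  1. create(d)  ⇒  F........  {d→[0]}
  2. append(d, 1)  ⇒  FF.......  {d→[0, 1]}
  3. unlink(d)  ⇒  .........  {}
  4. create(b)  ⇒  F........  {b→[0]}
  5. create(a)  ⇒  FF.......  {a→[1]; b→[0]}
  6. append(b, 2)  ⇒  FFFF.....  {a→[1]; b→[0, 2, 3]}
  7. unlink(b)  ⇒  .F.......  {a→[1]}
  8. unlink(a)  ⇒  .........  {}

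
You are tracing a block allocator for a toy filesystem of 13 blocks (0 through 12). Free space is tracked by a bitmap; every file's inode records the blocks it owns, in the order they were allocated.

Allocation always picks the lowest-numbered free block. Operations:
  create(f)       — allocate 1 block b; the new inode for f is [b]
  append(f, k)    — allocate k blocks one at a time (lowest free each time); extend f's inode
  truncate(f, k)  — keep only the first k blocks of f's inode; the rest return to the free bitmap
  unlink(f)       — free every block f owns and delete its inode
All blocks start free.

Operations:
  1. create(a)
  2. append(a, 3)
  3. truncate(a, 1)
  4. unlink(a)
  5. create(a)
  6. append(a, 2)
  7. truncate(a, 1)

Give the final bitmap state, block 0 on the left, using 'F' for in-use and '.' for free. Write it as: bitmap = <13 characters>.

  1. create(a)  ⇒  F............  {a→[0]}
  2. append(a, 3)  ⇒  FFFF.........  {a→[0, 1, 2, 3]}
  3. truncate(a, 1)  ⇒  F............  {a→[0]}
  4. unlink(a)  ⇒  .............  {}
  5. create(a)  ⇒  F............  {a→[0]}
  6. append(a, 2)  ⇒  FFF..........  {a→[0, 1, 2]}
  7. truncate(a, 1)  ⇒  F............  {a→[0]}

bitmap = F............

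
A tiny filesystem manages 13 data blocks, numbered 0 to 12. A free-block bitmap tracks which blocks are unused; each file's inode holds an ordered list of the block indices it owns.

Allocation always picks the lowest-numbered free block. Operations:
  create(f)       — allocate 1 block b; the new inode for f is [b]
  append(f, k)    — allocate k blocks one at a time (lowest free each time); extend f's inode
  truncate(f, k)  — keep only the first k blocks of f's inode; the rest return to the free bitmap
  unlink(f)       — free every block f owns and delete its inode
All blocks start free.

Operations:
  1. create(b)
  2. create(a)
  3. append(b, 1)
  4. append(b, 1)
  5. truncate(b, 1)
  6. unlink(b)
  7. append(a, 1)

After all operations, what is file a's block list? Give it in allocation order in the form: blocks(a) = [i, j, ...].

blocks(a) = [1, 0]

[1] create(b) — b=0 (map F............)
[2] create(a) — a=1 b=0 (map FF...........)
[3] append(b, 1) — a=1 b=0,2 (map FFF..........)
[4] append(b, 1) — a=1 b=0,2,3 (map FFFF.........)
[5] truncate(b, 1) — a=1 b=0 (map FF...........)
[6] unlink(b) — a=1 (map .F...........)
[7] append(a, 1) — a=1,0 (map FF...........)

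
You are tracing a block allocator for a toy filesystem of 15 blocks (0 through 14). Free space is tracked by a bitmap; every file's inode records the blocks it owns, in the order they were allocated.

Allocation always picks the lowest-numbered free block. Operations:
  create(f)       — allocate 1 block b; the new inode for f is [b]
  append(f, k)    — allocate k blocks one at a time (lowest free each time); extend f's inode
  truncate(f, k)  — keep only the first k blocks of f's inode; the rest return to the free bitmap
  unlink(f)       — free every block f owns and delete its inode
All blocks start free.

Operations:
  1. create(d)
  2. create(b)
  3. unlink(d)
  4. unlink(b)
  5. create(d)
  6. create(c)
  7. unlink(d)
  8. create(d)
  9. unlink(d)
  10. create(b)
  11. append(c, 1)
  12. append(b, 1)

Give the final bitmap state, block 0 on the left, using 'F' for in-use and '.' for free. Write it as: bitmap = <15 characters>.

after create(d) → d:[0]  free=[F..............]
after create(b) → b:[1], d:[0]  free=[FF.............]
after unlink(d) → b:[1]  free=[.F.............]
after unlink(b) →   free=[...............]
after create(d) → d:[0]  free=[F..............]
after create(c) → c:[1], d:[0]  free=[FF.............]
after unlink(d) → c:[1]  free=[.F.............]
after create(d) → c:[1], d:[0]  free=[FF.............]
after unlink(d) → c:[1]  free=[.F.............]
after create(b) → b:[0], c:[1]  free=[FF.............]
after append(c, 1) → b:[0], c:[1, 2]  free=[FFF............]
after append(b, 1) → b:[0, 3], c:[1, 2]  free=[FFFF...........]

bitmap = FFFF...........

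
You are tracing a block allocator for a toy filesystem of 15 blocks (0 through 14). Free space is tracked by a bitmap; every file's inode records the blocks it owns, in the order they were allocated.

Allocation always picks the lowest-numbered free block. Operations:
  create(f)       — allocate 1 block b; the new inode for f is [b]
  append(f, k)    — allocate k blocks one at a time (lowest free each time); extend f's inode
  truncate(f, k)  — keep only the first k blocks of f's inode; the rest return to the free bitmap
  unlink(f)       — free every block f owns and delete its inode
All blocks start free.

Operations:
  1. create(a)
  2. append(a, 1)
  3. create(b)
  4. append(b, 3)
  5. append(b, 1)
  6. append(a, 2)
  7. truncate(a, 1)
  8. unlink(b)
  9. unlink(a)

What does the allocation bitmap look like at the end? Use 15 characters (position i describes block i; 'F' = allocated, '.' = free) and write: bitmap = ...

bitmap = ...............

  1. create(a)  ⇒  F..............  {a→[0]}
  2. append(a, 1)  ⇒  FF.............  {a→[0, 1]}
  3. create(b)  ⇒  FFF............  {a→[0, 1]; b→[2]}
  4. append(b, 3)  ⇒  FFFFFF.........  {a→[0, 1]; b→[2, 3, 4, 5]}
  5. append(b, 1)  ⇒  FFFFFFF........  {a→[0, 1]; b→[2, 3, 4, 5, 6]}
  6. append(a, 2)  ⇒  FFFFFFFFF......  {a→[0, 1, 7, 8]; b→[2, 3, 4, 5, 6]}
  7. truncate(a, 1)  ⇒  F.FFFFF........  {a→[0]; b→[2, 3, 4, 5, 6]}
  8. unlink(b)  ⇒  F..............  {a→[0]}
  9. unlink(a)  ⇒  ...............  {}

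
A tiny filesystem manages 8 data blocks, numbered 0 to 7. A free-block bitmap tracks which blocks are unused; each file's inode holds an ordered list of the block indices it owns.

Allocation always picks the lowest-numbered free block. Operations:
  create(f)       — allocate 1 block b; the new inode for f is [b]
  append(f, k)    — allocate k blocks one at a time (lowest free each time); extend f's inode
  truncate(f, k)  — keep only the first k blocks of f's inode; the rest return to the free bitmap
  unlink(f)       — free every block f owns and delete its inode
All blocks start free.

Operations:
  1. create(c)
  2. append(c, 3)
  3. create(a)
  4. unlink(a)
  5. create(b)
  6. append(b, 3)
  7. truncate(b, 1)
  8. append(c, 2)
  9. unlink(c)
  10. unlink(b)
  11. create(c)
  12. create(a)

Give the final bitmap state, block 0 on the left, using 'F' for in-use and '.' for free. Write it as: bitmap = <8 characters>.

bitmap = FF......

[1] create(c) — c=0 (map F.......)
[2] append(c, 3) — c=0,1,2,3 (map FFFF....)
[3] create(a) — a=4 c=0,1,2,3 (map FFFFF...)
[4] unlink(a) — c=0,1,2,3 (map FFFF....)
[5] create(b) — b=4 c=0,1,2,3 (map FFFFF...)
[6] append(b, 3) — b=4,5,6,7 c=0,1,2,3 (map FFFFFFFF)
[7] truncate(b, 1) — b=4 c=0,1,2,3 (map FFFFF...)
[8] append(c, 2) — b=4 c=0,1,2,3,5,6 (map FFFFFFF.)
[9] unlink(c) — b=4 (map ....F...)
[10] unlink(b) —  (map ........)
[11] create(c) — c=0 (map F.......)
[12] create(a) — a=1 c=0 (map FF......)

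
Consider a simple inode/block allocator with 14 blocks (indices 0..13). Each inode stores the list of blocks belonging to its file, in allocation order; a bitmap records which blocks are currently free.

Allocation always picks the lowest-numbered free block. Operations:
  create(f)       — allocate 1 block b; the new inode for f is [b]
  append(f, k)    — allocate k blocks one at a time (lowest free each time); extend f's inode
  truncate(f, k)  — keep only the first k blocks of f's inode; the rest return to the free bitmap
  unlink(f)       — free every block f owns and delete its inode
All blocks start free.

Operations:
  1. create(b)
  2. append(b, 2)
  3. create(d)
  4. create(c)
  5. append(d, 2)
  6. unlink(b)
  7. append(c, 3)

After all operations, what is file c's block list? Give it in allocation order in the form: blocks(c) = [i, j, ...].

blocks(c) = [4, 0, 1, 2]

after create(b) → b:[0]  free=[F.............]
after append(b, 2) → b:[0, 1, 2]  free=[FFF...........]
after create(d) → b:[0, 1, 2], d:[3]  free=[FFFF..........]
after create(c) → b:[0, 1, 2], c:[4], d:[3]  free=[FFFFF.........]
after append(d, 2) → b:[0, 1, 2], c:[4], d:[3, 5, 6]  free=[FFFFFFF.......]
after unlink(b) → c:[4], d:[3, 5, 6]  free=[...FFFF.......]
after append(c, 3) → c:[4, 0, 1, 2], d:[3, 5, 6]  free=[FFFFFFF.......]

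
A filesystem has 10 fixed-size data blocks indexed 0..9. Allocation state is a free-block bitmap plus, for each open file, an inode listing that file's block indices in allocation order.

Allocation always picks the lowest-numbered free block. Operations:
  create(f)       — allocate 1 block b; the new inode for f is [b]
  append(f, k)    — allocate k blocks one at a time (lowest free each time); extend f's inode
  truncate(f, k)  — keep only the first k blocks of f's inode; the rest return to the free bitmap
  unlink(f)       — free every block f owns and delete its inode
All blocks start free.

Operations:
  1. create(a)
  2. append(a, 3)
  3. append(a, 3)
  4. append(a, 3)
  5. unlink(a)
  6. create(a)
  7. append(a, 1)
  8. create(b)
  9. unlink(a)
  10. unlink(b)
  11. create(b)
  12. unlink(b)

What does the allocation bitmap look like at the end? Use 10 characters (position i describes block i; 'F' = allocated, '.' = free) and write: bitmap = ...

after create(a) → a:[0]  free=[F.........]
after append(a, 3) → a:[0, 1, 2, 3]  free=[FFFF......]
after append(a, 3) → a:[0, 1, 2, 3, 4, 5, 6]  free=[FFFFFFF...]
after append(a, 3) → a:[0, 1, 2, 3, 4, 5, 6, 7, 8, 9]  free=[FFFFFFFFFF]
after unlink(a) →   free=[..........]
after create(a) → a:[0]  free=[F.........]
after append(a, 1) → a:[0, 1]  free=[FF........]
after create(b) → a:[0, 1], b:[2]  free=[FFF.......]
after unlink(a) → b:[2]  free=[..F.......]
after unlink(b) →   free=[..........]
after create(b) → b:[0]  free=[F.........]
after unlink(b) →   free=[..........]

bitmap = ..........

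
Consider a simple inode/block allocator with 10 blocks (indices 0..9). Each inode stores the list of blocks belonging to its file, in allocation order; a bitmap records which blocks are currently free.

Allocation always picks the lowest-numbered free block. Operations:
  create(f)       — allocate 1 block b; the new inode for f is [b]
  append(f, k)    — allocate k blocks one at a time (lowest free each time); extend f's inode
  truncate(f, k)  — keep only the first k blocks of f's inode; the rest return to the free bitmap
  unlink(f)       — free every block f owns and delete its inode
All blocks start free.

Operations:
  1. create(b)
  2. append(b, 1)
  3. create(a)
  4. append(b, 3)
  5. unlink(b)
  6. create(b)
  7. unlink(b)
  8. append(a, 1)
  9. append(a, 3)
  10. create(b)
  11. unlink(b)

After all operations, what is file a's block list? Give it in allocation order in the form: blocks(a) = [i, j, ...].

after create(b) → b:[0]  free=[F.........]
after append(b, 1) → b:[0, 1]  free=[FF........]
after create(a) → a:[2], b:[0, 1]  free=[FFF.......]
after append(b, 3) → a:[2], b:[0, 1, 3, 4, 5]  free=[FFFFFF....]
after unlink(b) → a:[2]  free=[..F.......]
after create(b) → a:[2], b:[0]  free=[F.F.......]
after unlink(b) → a:[2]  free=[..F.......]
after append(a, 1) → a:[2, 0]  free=[F.F.......]
after append(a, 3) → a:[2, 0, 1, 3, 4]  free=[FFFFF.....]
after create(b) → a:[2, 0, 1, 3, 4], b:[5]  free=[FFFFFF....]
after unlink(b) → a:[2, 0, 1, 3, 4]  free=[FFFFF.....]

blocks(a) = [2, 0, 1, 3, 4]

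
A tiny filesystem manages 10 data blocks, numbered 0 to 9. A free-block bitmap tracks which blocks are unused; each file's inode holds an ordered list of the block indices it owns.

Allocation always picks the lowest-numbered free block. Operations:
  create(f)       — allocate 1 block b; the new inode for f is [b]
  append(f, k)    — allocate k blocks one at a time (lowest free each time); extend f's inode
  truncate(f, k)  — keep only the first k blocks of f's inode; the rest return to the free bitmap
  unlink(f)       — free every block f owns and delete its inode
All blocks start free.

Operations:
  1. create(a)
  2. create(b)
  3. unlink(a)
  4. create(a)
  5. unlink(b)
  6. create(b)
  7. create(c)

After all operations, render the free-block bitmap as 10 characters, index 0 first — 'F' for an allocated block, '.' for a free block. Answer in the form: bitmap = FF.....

bitmap = FFF.......

[1] create(a) — a=0 (map F.........)
[2] create(b) — a=0 b=1 (map FF........)
[3] unlink(a) — b=1 (map .F........)
[4] create(a) — a=0 b=1 (map FF........)
[5] unlink(b) — a=0 (map F.........)
[6] create(b) — a=0 b=1 (map FF........)
[7] create(c) — a=0 b=1 c=2 (map FFF.......)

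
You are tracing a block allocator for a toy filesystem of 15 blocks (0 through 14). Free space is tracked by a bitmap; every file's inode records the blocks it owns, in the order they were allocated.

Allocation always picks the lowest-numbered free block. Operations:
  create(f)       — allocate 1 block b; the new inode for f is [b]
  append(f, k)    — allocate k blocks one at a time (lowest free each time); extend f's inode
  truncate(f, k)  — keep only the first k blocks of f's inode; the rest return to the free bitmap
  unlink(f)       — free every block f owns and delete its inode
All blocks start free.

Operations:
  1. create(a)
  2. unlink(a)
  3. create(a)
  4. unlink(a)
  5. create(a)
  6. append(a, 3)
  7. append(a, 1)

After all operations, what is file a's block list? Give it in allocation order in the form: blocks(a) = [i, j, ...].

[1] create(a) — a=0 (map F..............)
[2] unlink(a) —  (map ...............)
[3] create(a) — a=0 (map F..............)
[4] unlink(a) —  (map ...............)
[5] create(a) — a=0 (map F..............)
[6] append(a, 3) — a=0,1,2,3 (map FFFF...........)
[7] append(a, 1) — a=0,1,2,3,4 (map FFFFF..........)

blocks(a) = [0, 1, 2, 3, 4]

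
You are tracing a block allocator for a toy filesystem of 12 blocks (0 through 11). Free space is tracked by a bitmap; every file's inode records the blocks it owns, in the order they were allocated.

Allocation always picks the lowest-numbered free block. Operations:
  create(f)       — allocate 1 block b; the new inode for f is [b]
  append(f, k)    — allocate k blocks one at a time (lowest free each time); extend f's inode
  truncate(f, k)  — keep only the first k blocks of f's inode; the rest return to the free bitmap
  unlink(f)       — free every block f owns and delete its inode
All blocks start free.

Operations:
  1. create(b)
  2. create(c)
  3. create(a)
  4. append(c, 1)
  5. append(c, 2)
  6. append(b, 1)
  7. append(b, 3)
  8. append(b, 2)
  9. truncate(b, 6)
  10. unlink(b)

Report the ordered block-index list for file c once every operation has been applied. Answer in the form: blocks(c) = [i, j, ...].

create(b): bitmap=F........... | b=[0]
create(c): bitmap=FF.......... | b=[0] c=[1]
create(a): bitmap=FFF......... | a=[2] b=[0] c=[1]
append(c, 1): bitmap=FFFF........ | a=[2] b=[0] c=[1, 3]
append(c, 2): bitmap=FFFFFF...... | a=[2] b=[0] c=[1, 3, 4, 5]
append(b, 1): bitmap=FFFFFFF..... | a=[2] b=[0, 6] c=[1, 3, 4, 5]
append(b, 3): bitmap=FFFFFFFFFF.. | a=[2] b=[0, 6, 7, 8, 9] c=[1, 3, 4, 5]
append(b, 2): bitmap=FFFFFFFFFFFF | a=[2] b=[0, 6, 7, 8, 9, 10, 11] c=[1, 3, 4, 5]
truncate(b, 6): bitmap=FFFFFFFFFFF. | a=[2] b=[0, 6, 7, 8, 9, 10] c=[1, 3, 4, 5]
unlink(b): bitmap=.FFFFF...... | a=[2] c=[1, 3, 4, 5]

blocks(c) = [1, 3, 4, 5]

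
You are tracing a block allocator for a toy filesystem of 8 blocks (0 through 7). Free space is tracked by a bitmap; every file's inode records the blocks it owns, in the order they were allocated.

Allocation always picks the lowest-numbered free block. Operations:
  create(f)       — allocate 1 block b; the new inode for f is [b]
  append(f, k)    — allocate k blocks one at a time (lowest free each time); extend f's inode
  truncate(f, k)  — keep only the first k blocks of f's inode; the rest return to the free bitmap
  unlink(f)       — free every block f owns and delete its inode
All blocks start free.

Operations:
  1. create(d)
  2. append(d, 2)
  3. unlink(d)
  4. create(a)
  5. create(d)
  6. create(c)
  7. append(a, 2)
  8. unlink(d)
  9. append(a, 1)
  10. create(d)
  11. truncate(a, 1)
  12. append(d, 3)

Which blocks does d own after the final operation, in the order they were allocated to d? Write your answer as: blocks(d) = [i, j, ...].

blocks(d) = [5, 1, 3, 4]

  1. create(d)  ⇒  F.......  {d→[0]}
  2. append(d, 2)  ⇒  FFF.....  {d→[0, 1, 2]}
  3. unlink(d)  ⇒  ........  {}
  4. create(a)  ⇒  F.......  {a→[0]}
  5. create(d)  ⇒  FF......  {a→[0]; d→[1]}
  6. create(c)  ⇒  FFF.....  {a→[0]; c→[2]; d→[1]}
  7. append(a, 2)  ⇒  FFFFF...  {a→[0, 3, 4]; c→[2]; d→[1]}
  8. unlink(d)  ⇒  F.FFF...  {a→[0, 3, 4]; c→[2]}
  9. append(a, 1)  ⇒  FFFFF...  {a→[0, 3, 4, 1]; c→[2]}
  10. create(d)  ⇒  FFFFFF..  {a→[0, 3, 4, 1]; c→[2]; d→[5]}
  11. truncate(a, 1)  ⇒  F.F..F..  {a→[0]; c→[2]; d→[5]}
  12. append(d, 3)  ⇒  FFFFFF..  {a→[0]; c→[2]; d→[5, 1, 3, 4]}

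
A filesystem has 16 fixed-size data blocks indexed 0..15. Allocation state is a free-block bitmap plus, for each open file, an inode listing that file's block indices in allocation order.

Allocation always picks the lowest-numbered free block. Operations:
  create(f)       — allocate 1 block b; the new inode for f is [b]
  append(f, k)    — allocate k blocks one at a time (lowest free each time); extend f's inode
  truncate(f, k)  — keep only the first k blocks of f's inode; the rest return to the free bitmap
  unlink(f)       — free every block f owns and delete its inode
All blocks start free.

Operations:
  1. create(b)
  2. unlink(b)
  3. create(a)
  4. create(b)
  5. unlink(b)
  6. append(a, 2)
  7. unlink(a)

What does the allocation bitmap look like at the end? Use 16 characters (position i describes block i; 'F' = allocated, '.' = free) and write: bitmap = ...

bitmap = ................

after create(b) → b:[0]  free=[F...............]
after unlink(b) →   free=[................]
after create(a) → a:[0]  free=[F...............]
after create(b) → a:[0], b:[1]  free=[FF..............]
after unlink(b) → a:[0]  free=[F...............]
after append(a, 2) → a:[0, 1, 2]  free=[FFF.............]
after unlink(a) →   free=[................]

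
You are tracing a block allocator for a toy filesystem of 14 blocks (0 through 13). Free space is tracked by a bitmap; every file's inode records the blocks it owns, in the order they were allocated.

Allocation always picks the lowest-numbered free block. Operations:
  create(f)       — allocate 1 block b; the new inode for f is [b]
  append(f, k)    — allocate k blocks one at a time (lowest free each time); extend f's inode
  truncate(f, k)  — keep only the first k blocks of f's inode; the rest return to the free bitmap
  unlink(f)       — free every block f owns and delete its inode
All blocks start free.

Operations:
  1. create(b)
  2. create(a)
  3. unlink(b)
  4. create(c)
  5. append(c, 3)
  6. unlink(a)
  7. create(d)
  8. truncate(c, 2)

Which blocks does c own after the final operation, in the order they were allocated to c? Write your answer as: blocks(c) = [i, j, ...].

blocks(c) = [0, 2]

create(b): bitmap=F............. | b=[0]
create(a): bitmap=FF............ | a=[1] b=[0]
unlink(b): bitmap=.F............ | a=[1]
create(c): bitmap=FF............ | a=[1] c=[0]
append(c, 3): bitmap=FFFFF......... | a=[1] c=[0, 2, 3, 4]
unlink(a): bitmap=F.FFF......... | c=[0, 2, 3, 4]
create(d): bitmap=FFFFF......... | c=[0, 2, 3, 4] d=[1]
truncate(c, 2): bitmap=FFF........... | c=[0, 2] d=[1]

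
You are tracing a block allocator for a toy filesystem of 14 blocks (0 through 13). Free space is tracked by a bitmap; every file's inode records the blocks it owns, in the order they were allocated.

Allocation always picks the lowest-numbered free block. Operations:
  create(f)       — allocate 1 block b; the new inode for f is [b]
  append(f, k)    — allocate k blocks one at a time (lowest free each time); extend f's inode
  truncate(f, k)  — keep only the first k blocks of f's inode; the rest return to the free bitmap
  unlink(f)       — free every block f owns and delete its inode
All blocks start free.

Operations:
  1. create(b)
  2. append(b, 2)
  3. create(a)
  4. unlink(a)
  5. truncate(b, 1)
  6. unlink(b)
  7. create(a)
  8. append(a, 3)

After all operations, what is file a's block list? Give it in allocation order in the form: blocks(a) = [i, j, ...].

blocks(a) = [0, 1, 2, 3]

[1] create(b) — b=0 (map F.............)
[2] append(b, 2) — b=0,1,2 (map FFF...........)
[3] create(a) — a=3 b=0,1,2 (map FFFF..........)
[4] unlink(a) — b=0,1,2 (map FFF...........)
[5] truncate(b, 1) — b=0 (map F.............)
[6] unlink(b) —  (map ..............)
[7] create(a) — a=0 (map F.............)
[8] append(a, 3) — a=0,1,2,3 (map FFFF..........)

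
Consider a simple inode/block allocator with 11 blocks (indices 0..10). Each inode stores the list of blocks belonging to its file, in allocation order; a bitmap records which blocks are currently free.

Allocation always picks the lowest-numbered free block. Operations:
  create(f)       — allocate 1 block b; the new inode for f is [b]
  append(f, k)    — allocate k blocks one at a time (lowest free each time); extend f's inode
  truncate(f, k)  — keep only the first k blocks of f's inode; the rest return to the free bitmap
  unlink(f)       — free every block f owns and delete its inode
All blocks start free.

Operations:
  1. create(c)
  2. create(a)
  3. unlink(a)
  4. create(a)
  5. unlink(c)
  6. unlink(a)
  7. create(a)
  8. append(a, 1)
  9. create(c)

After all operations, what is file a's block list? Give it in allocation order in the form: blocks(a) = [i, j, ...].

  1. create(c)  ⇒  F..........  {c→[0]}
  2. create(a)  ⇒  FF.........  {a→[1]; c→[0]}
  3. unlink(a)  ⇒  F..........  {c→[0]}
  4. create(a)  ⇒  FF.........  {a→[1]; c→[0]}
  5. unlink(c)  ⇒  .F.........  {a→[1]}
  6. unlink(a)  ⇒  ...........  {}
  7. create(a)  ⇒  F..........  {a→[0]}
  8. append(a, 1)  ⇒  FF.........  {a→[0, 1]}
  9. create(c)  ⇒  FFF........  {a→[0, 1]; c→[2]}

blocks(a) = [0, 1]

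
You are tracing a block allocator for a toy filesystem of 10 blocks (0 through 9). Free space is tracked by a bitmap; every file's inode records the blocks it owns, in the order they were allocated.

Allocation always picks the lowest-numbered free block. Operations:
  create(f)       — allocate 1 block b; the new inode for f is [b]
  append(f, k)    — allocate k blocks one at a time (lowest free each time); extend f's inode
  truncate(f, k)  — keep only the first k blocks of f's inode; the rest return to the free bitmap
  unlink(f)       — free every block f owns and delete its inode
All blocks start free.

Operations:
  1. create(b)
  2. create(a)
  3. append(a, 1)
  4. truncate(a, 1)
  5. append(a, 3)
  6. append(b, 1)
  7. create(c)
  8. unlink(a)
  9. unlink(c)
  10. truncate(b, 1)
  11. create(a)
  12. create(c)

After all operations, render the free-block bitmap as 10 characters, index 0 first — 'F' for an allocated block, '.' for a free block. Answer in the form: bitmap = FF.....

create(b): bitmap=F......... | b=[0]
create(a): bitmap=FF........ | a=[1] b=[0]
append(a, 1): bitmap=FFF....... | a=[1, 2] b=[0]
truncate(a, 1): bitmap=FF........ | a=[1] b=[0]
append(a, 3): bitmap=FFFFF..... | a=[1, 2, 3, 4] b=[0]
append(b, 1): bitmap=FFFFFF.... | a=[1, 2, 3, 4] b=[0, 5]
create(c): bitmap=FFFFFFF... | a=[1, 2, 3, 4] b=[0, 5] c=[6]
unlink(a): bitmap=F....FF... | b=[0, 5] c=[6]
unlink(c): bitmap=F....F.... | b=[0, 5]
truncate(b, 1): bitmap=F......... | b=[0]
create(a): bitmap=FF........ | a=[1] b=[0]
create(c): bitmap=FFF....... | a=[1] b=[0] c=[2]

bitmap = FFF.......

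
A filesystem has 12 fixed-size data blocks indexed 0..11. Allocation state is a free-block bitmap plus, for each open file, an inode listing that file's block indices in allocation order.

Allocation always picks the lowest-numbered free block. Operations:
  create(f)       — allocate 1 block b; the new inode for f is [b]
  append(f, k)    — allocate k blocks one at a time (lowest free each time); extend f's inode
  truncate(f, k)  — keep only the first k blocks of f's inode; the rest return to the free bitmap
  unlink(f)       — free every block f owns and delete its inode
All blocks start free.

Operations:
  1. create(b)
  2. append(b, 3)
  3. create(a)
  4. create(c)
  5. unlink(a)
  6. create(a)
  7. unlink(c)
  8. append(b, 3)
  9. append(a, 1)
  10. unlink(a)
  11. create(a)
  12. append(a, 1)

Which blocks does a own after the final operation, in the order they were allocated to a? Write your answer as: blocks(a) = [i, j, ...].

blocks(a) = [4, 8]

after create(b) → b:[0]  free=[F...........]
after append(b, 3) → b:[0, 1, 2, 3]  free=[FFFF........]
after create(a) → a:[4], b:[0, 1, 2, 3]  free=[FFFFF.......]
after create(c) → a:[4], b:[0, 1, 2, 3], c:[5]  free=[FFFFFF......]
after unlink(a) → b:[0, 1, 2, 3], c:[5]  free=[FFFF.F......]
after create(a) → a:[4], b:[0, 1, 2, 3], c:[5]  free=[FFFFFF......]
after unlink(c) → a:[4], b:[0, 1, 2, 3]  free=[FFFFF.......]
after append(b, 3) → a:[4], b:[0, 1, 2, 3, 5, 6, 7]  free=[FFFFFFFF....]
after append(a, 1) → a:[4, 8], b:[0, 1, 2, 3, 5, 6, 7]  free=[FFFFFFFFF...]
after unlink(a) → b:[0, 1, 2, 3, 5, 6, 7]  free=[FFFF.FFF....]
after create(a) → a:[4], b:[0, 1, 2, 3, 5, 6, 7]  free=[FFFFFFFF....]
after append(a, 1) → a:[4, 8], b:[0, 1, 2, 3, 5, 6, 7]  free=[FFFFFFFFF...]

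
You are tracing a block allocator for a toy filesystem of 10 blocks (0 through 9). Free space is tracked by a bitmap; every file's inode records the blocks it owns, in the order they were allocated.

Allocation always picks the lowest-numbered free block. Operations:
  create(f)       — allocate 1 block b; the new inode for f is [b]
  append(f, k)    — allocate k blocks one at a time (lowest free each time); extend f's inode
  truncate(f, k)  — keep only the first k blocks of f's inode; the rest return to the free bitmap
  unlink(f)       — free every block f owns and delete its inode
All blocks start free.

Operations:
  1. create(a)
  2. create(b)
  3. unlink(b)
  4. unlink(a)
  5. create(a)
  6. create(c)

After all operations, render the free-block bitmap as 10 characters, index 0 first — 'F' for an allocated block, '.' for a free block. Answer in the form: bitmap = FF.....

bitmap = FF........

[1] create(a) — a=0 (map F.........)
[2] create(b) — a=0 b=1 (map FF........)
[3] unlink(b) — a=0 (map F.........)
[4] unlink(a) —  (map ..........)
[5] create(a) — a=0 (map F.........)
[6] create(c) — a=0 c=1 (map FF........)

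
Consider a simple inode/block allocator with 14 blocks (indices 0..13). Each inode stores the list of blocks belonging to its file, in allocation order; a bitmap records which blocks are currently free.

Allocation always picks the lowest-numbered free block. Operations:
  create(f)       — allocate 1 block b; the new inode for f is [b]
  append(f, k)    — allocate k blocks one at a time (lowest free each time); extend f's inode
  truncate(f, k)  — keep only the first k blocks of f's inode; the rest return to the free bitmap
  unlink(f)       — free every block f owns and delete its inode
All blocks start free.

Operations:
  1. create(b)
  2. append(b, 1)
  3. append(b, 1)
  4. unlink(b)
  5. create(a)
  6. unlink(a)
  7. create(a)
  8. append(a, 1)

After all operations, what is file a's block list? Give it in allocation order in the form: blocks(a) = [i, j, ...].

blocks(a) = [0, 1]

[1] create(b) — b=0 (map F.............)
[2] append(b, 1) — b=0,1 (map FF............)
[3] append(b, 1) — b=0,1,2 (map FFF...........)
[4] unlink(b) —  (map ..............)
[5] create(a) — a=0 (map F.............)
[6] unlink(a) —  (map ..............)
[7] create(a) — a=0 (map F.............)
[8] append(a, 1) — a=0,1 (map FF............)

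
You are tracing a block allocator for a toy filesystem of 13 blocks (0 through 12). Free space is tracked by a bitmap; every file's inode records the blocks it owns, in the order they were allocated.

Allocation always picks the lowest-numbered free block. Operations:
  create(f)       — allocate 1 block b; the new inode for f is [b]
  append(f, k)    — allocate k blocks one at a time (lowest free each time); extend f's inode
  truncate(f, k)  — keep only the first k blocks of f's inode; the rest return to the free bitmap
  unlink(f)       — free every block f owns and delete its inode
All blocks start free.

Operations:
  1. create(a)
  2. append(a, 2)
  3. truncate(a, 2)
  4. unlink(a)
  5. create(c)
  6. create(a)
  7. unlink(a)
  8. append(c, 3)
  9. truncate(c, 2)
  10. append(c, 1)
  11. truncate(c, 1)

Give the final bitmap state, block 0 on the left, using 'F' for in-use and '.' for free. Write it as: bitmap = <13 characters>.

  1. create(a)  ⇒  F............  {a→[0]}
  2. append(a, 2)  ⇒  FFF..........  {a→[0, 1, 2]}
  3. truncate(a, 2)  ⇒  FF...........  {a→[0, 1]}
  4. unlink(a)  ⇒  .............  {}
  5. create(c)  ⇒  F............  {c→[0]}
  6. create(a)  ⇒  FF...........  {a→[1]; c→[0]}
  7. unlink(a)  ⇒  F............  {c→[0]}
  8. append(c, 3)  ⇒  FFFF.........  {c→[0, 1, 2, 3]}
  9. truncate(c, 2)  ⇒  FF...........  {c→[0, 1]}
  10. append(c, 1)  ⇒  FFF..........  {c→[0, 1, 2]}
  11. truncate(c, 1)  ⇒  F............  {c→[0]}

bitmap = F............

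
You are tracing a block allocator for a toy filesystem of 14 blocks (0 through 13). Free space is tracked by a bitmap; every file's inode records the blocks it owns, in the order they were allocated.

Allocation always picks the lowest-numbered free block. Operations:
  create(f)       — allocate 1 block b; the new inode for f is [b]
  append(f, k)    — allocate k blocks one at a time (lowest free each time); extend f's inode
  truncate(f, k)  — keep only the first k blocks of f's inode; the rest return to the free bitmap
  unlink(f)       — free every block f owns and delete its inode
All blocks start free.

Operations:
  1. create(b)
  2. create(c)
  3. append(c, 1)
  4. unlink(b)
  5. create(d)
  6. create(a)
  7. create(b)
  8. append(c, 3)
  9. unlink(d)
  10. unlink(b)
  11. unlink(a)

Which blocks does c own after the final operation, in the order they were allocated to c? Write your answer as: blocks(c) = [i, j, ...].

create(b): bitmap=F............. | b=[0]
create(c): bitmap=FF............ | b=[0] c=[1]
append(c, 1): bitmap=FFF........... | b=[0] c=[1, 2]
unlink(b): bitmap=.FF........... | c=[1, 2]
create(d): bitmap=FFF........... | c=[1, 2] d=[0]
create(a): bitmap=FFFF.......... | a=[3] c=[1, 2] d=[0]
create(b): bitmap=FFFFF......... | a=[3] b=[4] c=[1, 2] d=[0]
append(c, 3): bitmap=FFFFFFFF...... | a=[3] b=[4] c=[1, 2, 5, 6, 7] d=[0]
unlink(d): bitmap=.FFFFFFF...... | a=[3] b=[4] c=[1, 2, 5, 6, 7]
unlink(b): bitmap=.FFF.FFF...... | a=[3] c=[1, 2, 5, 6, 7]
unlink(a): bitmap=.FF..FFF...... | c=[1, 2, 5, 6, 7]

blocks(c) = [1, 2, 5, 6, 7]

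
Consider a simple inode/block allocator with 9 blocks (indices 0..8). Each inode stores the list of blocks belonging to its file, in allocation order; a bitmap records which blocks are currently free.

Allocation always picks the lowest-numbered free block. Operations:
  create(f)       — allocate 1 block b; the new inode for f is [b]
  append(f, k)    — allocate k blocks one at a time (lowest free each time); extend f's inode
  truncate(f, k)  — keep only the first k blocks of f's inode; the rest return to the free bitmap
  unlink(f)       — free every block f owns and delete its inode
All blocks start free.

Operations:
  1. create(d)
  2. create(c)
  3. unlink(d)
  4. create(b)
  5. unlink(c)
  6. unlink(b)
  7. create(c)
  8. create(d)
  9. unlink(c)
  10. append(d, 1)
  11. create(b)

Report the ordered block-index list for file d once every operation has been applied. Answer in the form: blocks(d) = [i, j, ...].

blocks(d) = [1, 0]

  1. create(d)  ⇒  F........  {d→[0]}
  2. create(c)  ⇒  FF.......  {c→[1]; d→[0]}
  3. unlink(d)  ⇒  .F.......  {c→[1]}
  4. create(b)  ⇒  FF.......  {b→[0]; c→[1]}
  5. unlink(c)  ⇒  F........  {b→[0]}
  6. unlink(b)  ⇒  .........  {}
  7. create(c)  ⇒  F........  {c→[0]}
  8. create(d)  ⇒  FF.......  {c→[0]; d→[1]}
  9. unlink(c)  ⇒  .F.......  {d→[1]}
  10. append(d, 1)  ⇒  FF.......  {d→[1, 0]}
  11. create(b)  ⇒  FFF......  {b→[2]; d→[1, 0]}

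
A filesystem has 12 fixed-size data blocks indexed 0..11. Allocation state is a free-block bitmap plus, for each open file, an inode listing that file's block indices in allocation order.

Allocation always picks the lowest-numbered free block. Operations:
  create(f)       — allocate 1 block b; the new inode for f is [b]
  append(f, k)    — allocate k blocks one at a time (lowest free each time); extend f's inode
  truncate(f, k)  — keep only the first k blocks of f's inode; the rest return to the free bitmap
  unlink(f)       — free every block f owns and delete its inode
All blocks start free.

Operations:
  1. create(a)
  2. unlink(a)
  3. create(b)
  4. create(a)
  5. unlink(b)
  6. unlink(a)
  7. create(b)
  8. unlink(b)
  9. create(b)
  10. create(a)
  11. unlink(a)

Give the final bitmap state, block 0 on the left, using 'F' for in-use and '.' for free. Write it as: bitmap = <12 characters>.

after create(a) → a:[0]  free=[F...........]
after unlink(a) →   free=[............]
after create(b) → b:[0]  free=[F...........]
after create(a) → a:[1], b:[0]  free=[FF..........]
after unlink(b) → a:[1]  free=[.F..........]
after unlink(a) →   free=[............]
after create(b) → b:[0]  free=[F...........]
after unlink(b) →   free=[............]
after create(b) → b:[0]  free=[F...........]
after create(a) → a:[1], b:[0]  free=[FF..........]
after unlink(a) → b:[0]  free=[F...........]

bitmap = F...........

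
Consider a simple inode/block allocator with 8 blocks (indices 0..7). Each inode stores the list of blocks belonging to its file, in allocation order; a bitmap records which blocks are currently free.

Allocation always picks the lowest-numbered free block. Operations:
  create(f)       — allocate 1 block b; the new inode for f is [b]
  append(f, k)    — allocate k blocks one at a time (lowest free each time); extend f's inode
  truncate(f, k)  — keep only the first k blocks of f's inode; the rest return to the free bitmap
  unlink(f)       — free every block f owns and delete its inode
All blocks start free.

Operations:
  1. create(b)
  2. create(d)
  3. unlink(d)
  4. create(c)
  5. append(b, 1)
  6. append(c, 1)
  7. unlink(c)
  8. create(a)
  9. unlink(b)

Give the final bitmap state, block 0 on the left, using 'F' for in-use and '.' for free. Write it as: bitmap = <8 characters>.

[1] create(b) — b=0 (map F.......)
[2] create(d) — b=0 d=1 (map FF......)
[3] unlink(d) — b=0 (map F.......)
[4] create(c) — b=0 c=1 (map FF......)
[5] append(b, 1) — b=0,2 c=1 (map FFF.....)
[6] append(c, 1) — b=0,2 c=1,3 (map FFFF....)
[7] unlink(c) — b=0,2 (map F.F.....)
[8] create(a) — a=1 b=0,2 (map FFF.....)
[9] unlink(b) — a=1 (map .F......)

bitmap = .F......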